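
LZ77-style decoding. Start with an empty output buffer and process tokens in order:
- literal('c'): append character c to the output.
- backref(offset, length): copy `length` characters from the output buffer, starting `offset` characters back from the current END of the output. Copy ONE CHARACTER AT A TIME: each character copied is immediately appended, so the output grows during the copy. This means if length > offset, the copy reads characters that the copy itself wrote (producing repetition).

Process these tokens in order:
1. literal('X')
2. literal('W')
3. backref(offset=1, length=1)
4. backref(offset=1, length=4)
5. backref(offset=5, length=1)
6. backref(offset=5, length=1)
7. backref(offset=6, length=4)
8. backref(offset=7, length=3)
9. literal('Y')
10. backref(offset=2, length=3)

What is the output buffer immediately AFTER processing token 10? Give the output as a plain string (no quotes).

Answer: XWWWWWWWWWWWWWWWYWYW

Derivation:
Token 1: literal('X'). Output: "X"
Token 2: literal('W'). Output: "XW"
Token 3: backref(off=1, len=1). Copied 'W' from pos 1. Output: "XWW"
Token 4: backref(off=1, len=4) (overlapping!). Copied 'WWWW' from pos 2. Output: "XWWWWWW"
Token 5: backref(off=5, len=1). Copied 'W' from pos 2. Output: "XWWWWWWW"
Token 6: backref(off=5, len=1). Copied 'W' from pos 3. Output: "XWWWWWWWW"
Token 7: backref(off=6, len=4). Copied 'WWWW' from pos 3. Output: "XWWWWWWWWWWWW"
Token 8: backref(off=7, len=3). Copied 'WWW' from pos 6. Output: "XWWWWWWWWWWWWWWW"
Token 9: literal('Y'). Output: "XWWWWWWWWWWWWWWWY"
Token 10: backref(off=2, len=3) (overlapping!). Copied 'WYW' from pos 15. Output: "XWWWWWWWWWWWWWWWYWYW"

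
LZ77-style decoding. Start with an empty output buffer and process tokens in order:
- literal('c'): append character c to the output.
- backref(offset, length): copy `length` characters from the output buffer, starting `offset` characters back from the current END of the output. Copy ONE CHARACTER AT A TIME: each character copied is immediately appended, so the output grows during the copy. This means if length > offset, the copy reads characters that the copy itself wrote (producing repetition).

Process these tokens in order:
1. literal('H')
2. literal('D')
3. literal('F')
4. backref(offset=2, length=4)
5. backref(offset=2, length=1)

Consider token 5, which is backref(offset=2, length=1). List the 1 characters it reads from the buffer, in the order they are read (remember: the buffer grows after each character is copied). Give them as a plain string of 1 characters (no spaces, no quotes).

Token 1: literal('H'). Output: "H"
Token 2: literal('D'). Output: "HD"
Token 3: literal('F'). Output: "HDF"
Token 4: backref(off=2, len=4) (overlapping!). Copied 'DFDF' from pos 1. Output: "HDFDFDF"
Token 5: backref(off=2, len=1). Buffer before: "HDFDFDF" (len 7)
  byte 1: read out[5]='D', append. Buffer now: "HDFDFDFD"

Answer: D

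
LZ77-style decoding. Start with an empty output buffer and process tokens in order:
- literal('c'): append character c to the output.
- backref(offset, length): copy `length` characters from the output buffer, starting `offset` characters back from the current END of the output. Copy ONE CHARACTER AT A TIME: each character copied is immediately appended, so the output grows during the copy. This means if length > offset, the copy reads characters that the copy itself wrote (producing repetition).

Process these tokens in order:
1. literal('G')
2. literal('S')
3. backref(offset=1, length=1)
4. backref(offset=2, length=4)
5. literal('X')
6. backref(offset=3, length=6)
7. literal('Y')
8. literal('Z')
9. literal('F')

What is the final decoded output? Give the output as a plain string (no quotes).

Token 1: literal('G'). Output: "G"
Token 2: literal('S'). Output: "GS"
Token 3: backref(off=1, len=1). Copied 'S' from pos 1. Output: "GSS"
Token 4: backref(off=2, len=4) (overlapping!). Copied 'SSSS' from pos 1. Output: "GSSSSSS"
Token 5: literal('X'). Output: "GSSSSSSX"
Token 6: backref(off=3, len=6) (overlapping!). Copied 'SSXSSX' from pos 5. Output: "GSSSSSSXSSXSSX"
Token 7: literal('Y'). Output: "GSSSSSSXSSXSSXY"
Token 8: literal('Z'). Output: "GSSSSSSXSSXSSXYZ"
Token 9: literal('F'). Output: "GSSSSSSXSSXSSXYZF"

Answer: GSSSSSSXSSXSSXYZF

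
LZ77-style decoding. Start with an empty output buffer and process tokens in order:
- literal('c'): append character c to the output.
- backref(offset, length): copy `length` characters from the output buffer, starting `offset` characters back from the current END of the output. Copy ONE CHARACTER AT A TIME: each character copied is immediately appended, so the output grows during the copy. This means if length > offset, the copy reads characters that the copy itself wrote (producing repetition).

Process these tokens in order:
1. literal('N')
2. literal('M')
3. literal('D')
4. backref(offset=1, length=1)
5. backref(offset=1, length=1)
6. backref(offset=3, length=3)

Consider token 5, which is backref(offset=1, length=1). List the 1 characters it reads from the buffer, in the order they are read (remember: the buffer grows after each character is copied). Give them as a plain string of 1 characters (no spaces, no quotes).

Answer: D

Derivation:
Token 1: literal('N'). Output: "N"
Token 2: literal('M'). Output: "NM"
Token 3: literal('D'). Output: "NMD"
Token 4: backref(off=1, len=1). Copied 'D' from pos 2. Output: "NMDD"
Token 5: backref(off=1, len=1). Buffer before: "NMDD" (len 4)
  byte 1: read out[3]='D', append. Buffer now: "NMDDD"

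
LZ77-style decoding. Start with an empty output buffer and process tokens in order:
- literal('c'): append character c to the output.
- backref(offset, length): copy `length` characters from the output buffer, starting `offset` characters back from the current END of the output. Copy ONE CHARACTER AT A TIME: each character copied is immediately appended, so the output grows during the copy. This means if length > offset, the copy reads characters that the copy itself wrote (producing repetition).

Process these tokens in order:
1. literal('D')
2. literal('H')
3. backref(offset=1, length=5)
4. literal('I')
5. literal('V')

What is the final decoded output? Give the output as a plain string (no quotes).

Token 1: literal('D'). Output: "D"
Token 2: literal('H'). Output: "DH"
Token 3: backref(off=1, len=5) (overlapping!). Copied 'HHHHH' from pos 1. Output: "DHHHHHH"
Token 4: literal('I'). Output: "DHHHHHHI"
Token 5: literal('V'). Output: "DHHHHHHIV"

Answer: DHHHHHHIV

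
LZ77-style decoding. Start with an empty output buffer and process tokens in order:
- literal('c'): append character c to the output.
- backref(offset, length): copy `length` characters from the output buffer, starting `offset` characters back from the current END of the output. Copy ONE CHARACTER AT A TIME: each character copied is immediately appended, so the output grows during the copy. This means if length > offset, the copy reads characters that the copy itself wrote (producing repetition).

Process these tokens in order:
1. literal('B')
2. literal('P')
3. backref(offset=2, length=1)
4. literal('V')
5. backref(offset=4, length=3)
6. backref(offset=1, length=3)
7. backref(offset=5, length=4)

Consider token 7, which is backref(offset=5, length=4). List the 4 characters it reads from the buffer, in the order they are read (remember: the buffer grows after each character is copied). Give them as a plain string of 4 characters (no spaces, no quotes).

Answer: PBBB

Derivation:
Token 1: literal('B'). Output: "B"
Token 2: literal('P'). Output: "BP"
Token 3: backref(off=2, len=1). Copied 'B' from pos 0. Output: "BPB"
Token 4: literal('V'). Output: "BPBV"
Token 5: backref(off=4, len=3). Copied 'BPB' from pos 0. Output: "BPBVBPB"
Token 6: backref(off=1, len=3) (overlapping!). Copied 'BBB' from pos 6. Output: "BPBVBPBBBB"
Token 7: backref(off=5, len=4). Buffer before: "BPBVBPBBBB" (len 10)
  byte 1: read out[5]='P', append. Buffer now: "BPBVBPBBBBP"
  byte 2: read out[6]='B', append. Buffer now: "BPBVBPBBBBPB"
  byte 3: read out[7]='B', append. Buffer now: "BPBVBPBBBBPBB"
  byte 4: read out[8]='B', append. Buffer now: "BPBVBPBBBBPBBB"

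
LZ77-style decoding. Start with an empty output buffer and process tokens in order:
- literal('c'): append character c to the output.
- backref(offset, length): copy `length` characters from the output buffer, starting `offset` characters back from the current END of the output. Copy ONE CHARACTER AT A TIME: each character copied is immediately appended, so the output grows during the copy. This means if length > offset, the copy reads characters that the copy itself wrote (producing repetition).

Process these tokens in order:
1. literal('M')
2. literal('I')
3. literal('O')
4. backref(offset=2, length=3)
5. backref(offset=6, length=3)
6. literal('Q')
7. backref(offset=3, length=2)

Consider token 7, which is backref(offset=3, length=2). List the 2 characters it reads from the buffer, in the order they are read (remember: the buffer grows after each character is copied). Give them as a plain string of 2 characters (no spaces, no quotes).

Answer: IO

Derivation:
Token 1: literal('M'). Output: "M"
Token 2: literal('I'). Output: "MI"
Token 3: literal('O'). Output: "MIO"
Token 4: backref(off=2, len=3) (overlapping!). Copied 'IOI' from pos 1. Output: "MIOIOI"
Token 5: backref(off=6, len=3). Copied 'MIO' from pos 0. Output: "MIOIOIMIO"
Token 6: literal('Q'). Output: "MIOIOIMIOQ"
Token 7: backref(off=3, len=2). Buffer before: "MIOIOIMIOQ" (len 10)
  byte 1: read out[7]='I', append. Buffer now: "MIOIOIMIOQI"
  byte 2: read out[8]='O', append. Buffer now: "MIOIOIMIOQIO"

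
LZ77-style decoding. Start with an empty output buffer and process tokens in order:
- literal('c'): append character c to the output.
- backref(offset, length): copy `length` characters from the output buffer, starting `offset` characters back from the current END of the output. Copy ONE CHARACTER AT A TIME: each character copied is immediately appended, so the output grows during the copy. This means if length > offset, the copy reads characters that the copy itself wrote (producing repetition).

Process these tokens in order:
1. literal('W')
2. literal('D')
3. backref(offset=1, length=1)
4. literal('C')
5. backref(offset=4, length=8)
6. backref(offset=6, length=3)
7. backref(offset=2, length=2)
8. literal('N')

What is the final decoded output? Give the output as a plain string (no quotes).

Answer: WDDCWDDCWDDCDCWCWN

Derivation:
Token 1: literal('W'). Output: "W"
Token 2: literal('D'). Output: "WD"
Token 3: backref(off=1, len=1). Copied 'D' from pos 1. Output: "WDD"
Token 4: literal('C'). Output: "WDDC"
Token 5: backref(off=4, len=8) (overlapping!). Copied 'WDDCWDDC' from pos 0. Output: "WDDCWDDCWDDC"
Token 6: backref(off=6, len=3). Copied 'DCW' from pos 6. Output: "WDDCWDDCWDDCDCW"
Token 7: backref(off=2, len=2). Copied 'CW' from pos 13. Output: "WDDCWDDCWDDCDCWCW"
Token 8: literal('N'). Output: "WDDCWDDCWDDCDCWCWN"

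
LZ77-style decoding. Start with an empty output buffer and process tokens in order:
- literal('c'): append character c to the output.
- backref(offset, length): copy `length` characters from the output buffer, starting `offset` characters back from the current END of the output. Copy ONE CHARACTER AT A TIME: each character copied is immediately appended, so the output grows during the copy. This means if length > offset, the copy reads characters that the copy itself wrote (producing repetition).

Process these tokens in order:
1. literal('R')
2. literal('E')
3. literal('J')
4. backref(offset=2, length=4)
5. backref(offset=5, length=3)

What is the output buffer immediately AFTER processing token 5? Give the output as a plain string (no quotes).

Token 1: literal('R'). Output: "R"
Token 2: literal('E'). Output: "RE"
Token 3: literal('J'). Output: "REJ"
Token 4: backref(off=2, len=4) (overlapping!). Copied 'EJEJ' from pos 1. Output: "REJEJEJ"
Token 5: backref(off=5, len=3). Copied 'JEJ' from pos 2. Output: "REJEJEJJEJ"

Answer: REJEJEJJEJ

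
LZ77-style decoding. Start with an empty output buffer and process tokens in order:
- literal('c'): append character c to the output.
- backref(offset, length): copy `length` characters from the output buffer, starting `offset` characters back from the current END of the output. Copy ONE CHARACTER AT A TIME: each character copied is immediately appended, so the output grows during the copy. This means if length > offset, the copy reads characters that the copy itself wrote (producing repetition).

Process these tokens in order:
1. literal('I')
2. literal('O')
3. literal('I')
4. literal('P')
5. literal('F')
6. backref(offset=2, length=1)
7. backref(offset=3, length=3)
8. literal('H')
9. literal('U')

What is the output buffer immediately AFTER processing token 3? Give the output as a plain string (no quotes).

Answer: IOI

Derivation:
Token 1: literal('I'). Output: "I"
Token 2: literal('O'). Output: "IO"
Token 3: literal('I'). Output: "IOI"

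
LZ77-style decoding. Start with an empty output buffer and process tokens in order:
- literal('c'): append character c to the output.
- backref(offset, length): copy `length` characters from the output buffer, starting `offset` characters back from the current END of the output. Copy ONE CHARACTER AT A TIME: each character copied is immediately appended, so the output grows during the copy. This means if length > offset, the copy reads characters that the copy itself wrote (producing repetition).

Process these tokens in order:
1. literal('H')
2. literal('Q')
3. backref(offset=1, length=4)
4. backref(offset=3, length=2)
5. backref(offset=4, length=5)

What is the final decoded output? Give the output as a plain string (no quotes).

Answer: HQQQQQQQQQQQQ

Derivation:
Token 1: literal('H'). Output: "H"
Token 2: literal('Q'). Output: "HQ"
Token 3: backref(off=1, len=4) (overlapping!). Copied 'QQQQ' from pos 1. Output: "HQQQQQ"
Token 4: backref(off=3, len=2). Copied 'QQ' from pos 3. Output: "HQQQQQQQ"
Token 5: backref(off=4, len=5) (overlapping!). Copied 'QQQQQ' from pos 4. Output: "HQQQQQQQQQQQQ"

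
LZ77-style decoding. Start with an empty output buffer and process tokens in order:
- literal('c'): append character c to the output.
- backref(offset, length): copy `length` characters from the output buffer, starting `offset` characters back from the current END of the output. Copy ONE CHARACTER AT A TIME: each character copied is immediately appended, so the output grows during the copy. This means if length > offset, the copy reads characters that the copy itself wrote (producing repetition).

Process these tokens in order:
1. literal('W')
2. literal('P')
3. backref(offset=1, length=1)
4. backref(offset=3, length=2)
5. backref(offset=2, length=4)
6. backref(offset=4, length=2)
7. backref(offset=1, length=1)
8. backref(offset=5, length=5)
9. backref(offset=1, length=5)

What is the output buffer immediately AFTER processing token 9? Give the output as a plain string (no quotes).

Token 1: literal('W'). Output: "W"
Token 2: literal('P'). Output: "WP"
Token 3: backref(off=1, len=1). Copied 'P' from pos 1. Output: "WPP"
Token 4: backref(off=3, len=2). Copied 'WP' from pos 0. Output: "WPPWP"
Token 5: backref(off=2, len=4) (overlapping!). Copied 'WPWP' from pos 3. Output: "WPPWPWPWP"
Token 6: backref(off=4, len=2). Copied 'WP' from pos 5. Output: "WPPWPWPWPWP"
Token 7: backref(off=1, len=1). Copied 'P' from pos 10. Output: "WPPWPWPWPWPP"
Token 8: backref(off=5, len=5). Copied 'WPWPP' from pos 7. Output: "WPPWPWPWPWPPWPWPP"
Token 9: backref(off=1, len=5) (overlapping!). Copied 'PPPPP' from pos 16. Output: "WPPWPWPWPWPPWPWPPPPPPP"

Answer: WPPWPWPWPWPPWPWPPPPPPP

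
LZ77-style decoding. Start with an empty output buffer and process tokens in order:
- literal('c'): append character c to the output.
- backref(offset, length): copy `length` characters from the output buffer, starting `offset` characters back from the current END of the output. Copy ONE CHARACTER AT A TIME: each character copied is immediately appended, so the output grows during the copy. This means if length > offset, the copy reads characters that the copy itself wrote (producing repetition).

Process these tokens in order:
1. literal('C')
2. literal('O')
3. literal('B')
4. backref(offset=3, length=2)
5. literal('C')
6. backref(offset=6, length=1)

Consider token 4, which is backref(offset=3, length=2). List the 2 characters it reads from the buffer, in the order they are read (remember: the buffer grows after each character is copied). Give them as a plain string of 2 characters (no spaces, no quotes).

Answer: CO

Derivation:
Token 1: literal('C'). Output: "C"
Token 2: literal('O'). Output: "CO"
Token 3: literal('B'). Output: "COB"
Token 4: backref(off=3, len=2). Buffer before: "COB" (len 3)
  byte 1: read out[0]='C', append. Buffer now: "COBC"
  byte 2: read out[1]='O', append. Buffer now: "COBCO"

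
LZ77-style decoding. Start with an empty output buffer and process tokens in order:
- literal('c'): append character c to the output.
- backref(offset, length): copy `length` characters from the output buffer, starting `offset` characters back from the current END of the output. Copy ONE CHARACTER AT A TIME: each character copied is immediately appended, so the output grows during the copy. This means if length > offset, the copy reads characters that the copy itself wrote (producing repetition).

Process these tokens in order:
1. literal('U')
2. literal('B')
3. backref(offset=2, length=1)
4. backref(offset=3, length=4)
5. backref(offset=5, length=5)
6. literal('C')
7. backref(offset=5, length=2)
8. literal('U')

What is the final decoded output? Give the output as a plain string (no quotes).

Token 1: literal('U'). Output: "U"
Token 2: literal('B'). Output: "UB"
Token 3: backref(off=2, len=1). Copied 'U' from pos 0. Output: "UBU"
Token 4: backref(off=3, len=4) (overlapping!). Copied 'UBUU' from pos 0. Output: "UBUUBUU"
Token 5: backref(off=5, len=5). Copied 'UUBUU' from pos 2. Output: "UBUUBUUUUBUU"
Token 6: literal('C'). Output: "UBUUBUUUUBUUC"
Token 7: backref(off=5, len=2). Copied 'UB' from pos 8. Output: "UBUUBUUUUBUUCUB"
Token 8: literal('U'). Output: "UBUUBUUUUBUUCUBU"

Answer: UBUUBUUUUBUUCUBU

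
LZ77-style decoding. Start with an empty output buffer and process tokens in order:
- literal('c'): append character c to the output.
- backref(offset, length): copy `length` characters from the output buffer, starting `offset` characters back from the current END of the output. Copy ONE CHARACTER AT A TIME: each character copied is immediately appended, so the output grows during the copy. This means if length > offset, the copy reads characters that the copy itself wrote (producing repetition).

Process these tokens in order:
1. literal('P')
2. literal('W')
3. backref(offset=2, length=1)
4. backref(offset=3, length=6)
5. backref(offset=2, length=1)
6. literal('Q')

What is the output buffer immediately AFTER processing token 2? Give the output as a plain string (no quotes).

Answer: PW

Derivation:
Token 1: literal('P'). Output: "P"
Token 2: literal('W'). Output: "PW"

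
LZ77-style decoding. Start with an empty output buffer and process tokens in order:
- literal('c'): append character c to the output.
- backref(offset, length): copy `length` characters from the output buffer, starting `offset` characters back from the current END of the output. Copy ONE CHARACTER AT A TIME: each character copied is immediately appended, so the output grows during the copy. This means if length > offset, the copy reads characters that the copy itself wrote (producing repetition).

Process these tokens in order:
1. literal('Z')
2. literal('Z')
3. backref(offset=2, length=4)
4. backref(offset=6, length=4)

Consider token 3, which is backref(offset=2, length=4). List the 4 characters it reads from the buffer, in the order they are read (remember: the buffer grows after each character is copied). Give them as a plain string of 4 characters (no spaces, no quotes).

Answer: ZZZZ

Derivation:
Token 1: literal('Z'). Output: "Z"
Token 2: literal('Z'). Output: "ZZ"
Token 3: backref(off=2, len=4). Buffer before: "ZZ" (len 2)
  byte 1: read out[0]='Z', append. Buffer now: "ZZZ"
  byte 2: read out[1]='Z', append. Buffer now: "ZZZZ"
  byte 3: read out[2]='Z', append. Buffer now: "ZZZZZ"
  byte 4: read out[3]='Z', append. Buffer now: "ZZZZZZ"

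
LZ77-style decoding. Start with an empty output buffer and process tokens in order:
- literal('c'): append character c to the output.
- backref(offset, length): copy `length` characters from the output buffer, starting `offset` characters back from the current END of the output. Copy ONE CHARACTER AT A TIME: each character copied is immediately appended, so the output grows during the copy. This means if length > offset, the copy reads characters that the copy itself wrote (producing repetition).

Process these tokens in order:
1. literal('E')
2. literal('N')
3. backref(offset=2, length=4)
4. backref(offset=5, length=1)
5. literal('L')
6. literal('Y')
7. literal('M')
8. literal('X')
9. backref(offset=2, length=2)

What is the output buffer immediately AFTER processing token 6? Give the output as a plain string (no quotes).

Answer: ENENENNLY

Derivation:
Token 1: literal('E'). Output: "E"
Token 2: literal('N'). Output: "EN"
Token 3: backref(off=2, len=4) (overlapping!). Copied 'ENEN' from pos 0. Output: "ENENEN"
Token 4: backref(off=5, len=1). Copied 'N' from pos 1. Output: "ENENENN"
Token 5: literal('L'). Output: "ENENENNL"
Token 6: literal('Y'). Output: "ENENENNLY"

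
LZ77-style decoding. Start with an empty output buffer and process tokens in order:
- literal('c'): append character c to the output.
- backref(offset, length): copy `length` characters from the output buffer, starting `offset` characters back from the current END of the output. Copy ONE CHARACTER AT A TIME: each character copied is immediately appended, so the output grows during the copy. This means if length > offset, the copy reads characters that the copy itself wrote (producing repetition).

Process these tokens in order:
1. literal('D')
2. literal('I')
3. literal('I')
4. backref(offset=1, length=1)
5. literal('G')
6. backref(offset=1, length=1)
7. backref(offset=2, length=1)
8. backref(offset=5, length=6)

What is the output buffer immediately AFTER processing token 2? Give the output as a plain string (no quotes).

Answer: DI

Derivation:
Token 1: literal('D'). Output: "D"
Token 2: literal('I'). Output: "DI"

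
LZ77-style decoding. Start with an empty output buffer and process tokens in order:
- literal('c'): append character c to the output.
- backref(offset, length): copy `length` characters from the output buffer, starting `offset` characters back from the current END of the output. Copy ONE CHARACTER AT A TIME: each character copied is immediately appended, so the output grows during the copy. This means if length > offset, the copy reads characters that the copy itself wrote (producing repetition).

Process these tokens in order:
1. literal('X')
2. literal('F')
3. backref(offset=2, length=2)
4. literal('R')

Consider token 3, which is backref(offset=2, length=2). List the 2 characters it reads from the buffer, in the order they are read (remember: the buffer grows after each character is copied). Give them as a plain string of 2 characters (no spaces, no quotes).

Token 1: literal('X'). Output: "X"
Token 2: literal('F'). Output: "XF"
Token 3: backref(off=2, len=2). Buffer before: "XF" (len 2)
  byte 1: read out[0]='X', append. Buffer now: "XFX"
  byte 2: read out[1]='F', append. Buffer now: "XFXF"

Answer: XF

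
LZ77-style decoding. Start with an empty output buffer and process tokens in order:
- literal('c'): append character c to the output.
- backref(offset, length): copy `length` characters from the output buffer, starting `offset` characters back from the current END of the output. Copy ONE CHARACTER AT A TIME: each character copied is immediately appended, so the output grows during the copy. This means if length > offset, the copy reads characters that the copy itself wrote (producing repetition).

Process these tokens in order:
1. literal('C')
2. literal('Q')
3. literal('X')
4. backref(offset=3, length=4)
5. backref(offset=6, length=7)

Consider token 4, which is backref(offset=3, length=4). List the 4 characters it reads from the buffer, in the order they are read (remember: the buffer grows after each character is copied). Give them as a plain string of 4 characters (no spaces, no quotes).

Token 1: literal('C'). Output: "C"
Token 2: literal('Q'). Output: "CQ"
Token 3: literal('X'). Output: "CQX"
Token 4: backref(off=3, len=4). Buffer before: "CQX" (len 3)
  byte 1: read out[0]='C', append. Buffer now: "CQXC"
  byte 2: read out[1]='Q', append. Buffer now: "CQXCQ"
  byte 3: read out[2]='X', append. Buffer now: "CQXCQX"
  byte 4: read out[3]='C', append. Buffer now: "CQXCQXC"

Answer: CQXC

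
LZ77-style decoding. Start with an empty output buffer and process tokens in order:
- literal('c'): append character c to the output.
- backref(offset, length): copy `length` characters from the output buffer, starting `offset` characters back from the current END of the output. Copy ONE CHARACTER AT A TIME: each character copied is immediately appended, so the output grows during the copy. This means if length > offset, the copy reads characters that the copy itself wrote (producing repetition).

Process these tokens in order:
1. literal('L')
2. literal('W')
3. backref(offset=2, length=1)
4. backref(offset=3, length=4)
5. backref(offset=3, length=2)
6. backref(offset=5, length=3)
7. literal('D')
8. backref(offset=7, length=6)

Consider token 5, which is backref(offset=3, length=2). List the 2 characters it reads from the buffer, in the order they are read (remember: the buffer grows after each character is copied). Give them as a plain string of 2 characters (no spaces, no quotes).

Token 1: literal('L'). Output: "L"
Token 2: literal('W'). Output: "LW"
Token 3: backref(off=2, len=1). Copied 'L' from pos 0. Output: "LWL"
Token 4: backref(off=3, len=4) (overlapping!). Copied 'LWLL' from pos 0. Output: "LWLLWLL"
Token 5: backref(off=3, len=2). Buffer before: "LWLLWLL" (len 7)
  byte 1: read out[4]='W', append. Buffer now: "LWLLWLLW"
  byte 2: read out[5]='L', append. Buffer now: "LWLLWLLWL"

Answer: WL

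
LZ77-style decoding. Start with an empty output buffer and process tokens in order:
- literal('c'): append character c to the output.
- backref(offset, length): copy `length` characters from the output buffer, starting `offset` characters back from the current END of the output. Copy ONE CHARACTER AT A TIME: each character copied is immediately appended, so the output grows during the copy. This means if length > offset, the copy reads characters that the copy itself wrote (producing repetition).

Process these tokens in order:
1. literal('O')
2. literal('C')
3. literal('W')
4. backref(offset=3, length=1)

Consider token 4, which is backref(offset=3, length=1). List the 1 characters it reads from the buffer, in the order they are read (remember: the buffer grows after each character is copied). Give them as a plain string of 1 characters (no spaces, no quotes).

Token 1: literal('O'). Output: "O"
Token 2: literal('C'). Output: "OC"
Token 3: literal('W'). Output: "OCW"
Token 4: backref(off=3, len=1). Buffer before: "OCW" (len 3)
  byte 1: read out[0]='O', append. Buffer now: "OCWO"

Answer: O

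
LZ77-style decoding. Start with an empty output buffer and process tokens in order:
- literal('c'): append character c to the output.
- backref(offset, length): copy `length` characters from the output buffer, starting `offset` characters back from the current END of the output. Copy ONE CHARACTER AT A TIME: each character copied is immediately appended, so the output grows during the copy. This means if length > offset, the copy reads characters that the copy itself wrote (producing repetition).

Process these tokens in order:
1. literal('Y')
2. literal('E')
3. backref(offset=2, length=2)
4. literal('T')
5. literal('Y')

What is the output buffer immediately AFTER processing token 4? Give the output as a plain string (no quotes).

Answer: YEYET

Derivation:
Token 1: literal('Y'). Output: "Y"
Token 2: literal('E'). Output: "YE"
Token 3: backref(off=2, len=2). Copied 'YE' from pos 0. Output: "YEYE"
Token 4: literal('T'). Output: "YEYET"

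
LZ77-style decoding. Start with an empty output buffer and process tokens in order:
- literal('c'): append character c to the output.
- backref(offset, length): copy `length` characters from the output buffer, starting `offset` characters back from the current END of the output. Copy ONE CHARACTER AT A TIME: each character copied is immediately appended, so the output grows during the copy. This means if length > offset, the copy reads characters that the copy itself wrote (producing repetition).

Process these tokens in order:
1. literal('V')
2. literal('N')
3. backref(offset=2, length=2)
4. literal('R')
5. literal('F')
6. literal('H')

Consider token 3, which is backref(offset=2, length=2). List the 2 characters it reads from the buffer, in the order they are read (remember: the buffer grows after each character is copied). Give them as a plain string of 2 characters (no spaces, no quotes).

Answer: VN

Derivation:
Token 1: literal('V'). Output: "V"
Token 2: literal('N'). Output: "VN"
Token 3: backref(off=2, len=2). Buffer before: "VN" (len 2)
  byte 1: read out[0]='V', append. Buffer now: "VNV"
  byte 2: read out[1]='N', append. Buffer now: "VNVN"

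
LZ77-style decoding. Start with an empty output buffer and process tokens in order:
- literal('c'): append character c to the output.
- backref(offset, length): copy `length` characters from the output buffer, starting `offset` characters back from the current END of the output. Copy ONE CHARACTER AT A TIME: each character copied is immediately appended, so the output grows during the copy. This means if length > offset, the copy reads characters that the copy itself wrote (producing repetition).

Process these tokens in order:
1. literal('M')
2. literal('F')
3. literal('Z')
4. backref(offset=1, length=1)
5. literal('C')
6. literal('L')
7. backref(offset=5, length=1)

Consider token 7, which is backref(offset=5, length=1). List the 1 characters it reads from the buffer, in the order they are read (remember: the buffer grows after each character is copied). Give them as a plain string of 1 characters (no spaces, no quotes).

Token 1: literal('M'). Output: "M"
Token 2: literal('F'). Output: "MF"
Token 3: literal('Z'). Output: "MFZ"
Token 4: backref(off=1, len=1). Copied 'Z' from pos 2. Output: "MFZZ"
Token 5: literal('C'). Output: "MFZZC"
Token 6: literal('L'). Output: "MFZZCL"
Token 7: backref(off=5, len=1). Buffer before: "MFZZCL" (len 6)
  byte 1: read out[1]='F', append. Buffer now: "MFZZCLF"

Answer: F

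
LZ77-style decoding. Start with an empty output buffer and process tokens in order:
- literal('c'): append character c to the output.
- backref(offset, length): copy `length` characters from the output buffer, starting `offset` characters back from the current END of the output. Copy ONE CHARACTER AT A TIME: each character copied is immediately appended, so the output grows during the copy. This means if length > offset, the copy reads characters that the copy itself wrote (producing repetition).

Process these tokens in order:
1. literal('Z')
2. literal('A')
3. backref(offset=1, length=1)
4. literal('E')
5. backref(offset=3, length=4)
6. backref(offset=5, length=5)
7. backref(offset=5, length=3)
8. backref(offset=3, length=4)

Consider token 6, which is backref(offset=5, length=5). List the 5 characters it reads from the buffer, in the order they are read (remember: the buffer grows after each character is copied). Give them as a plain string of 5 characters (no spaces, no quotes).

Token 1: literal('Z'). Output: "Z"
Token 2: literal('A'). Output: "ZA"
Token 3: backref(off=1, len=1). Copied 'A' from pos 1. Output: "ZAA"
Token 4: literal('E'). Output: "ZAAE"
Token 5: backref(off=3, len=4) (overlapping!). Copied 'AAEA' from pos 1. Output: "ZAAEAAEA"
Token 6: backref(off=5, len=5). Buffer before: "ZAAEAAEA" (len 8)
  byte 1: read out[3]='E', append. Buffer now: "ZAAEAAEAE"
  byte 2: read out[4]='A', append. Buffer now: "ZAAEAAEAEA"
  byte 3: read out[5]='A', append. Buffer now: "ZAAEAAEAEAA"
  byte 4: read out[6]='E', append. Buffer now: "ZAAEAAEAEAAE"
  byte 5: read out[7]='A', append. Buffer now: "ZAAEAAEAEAAEA"

Answer: EAAEA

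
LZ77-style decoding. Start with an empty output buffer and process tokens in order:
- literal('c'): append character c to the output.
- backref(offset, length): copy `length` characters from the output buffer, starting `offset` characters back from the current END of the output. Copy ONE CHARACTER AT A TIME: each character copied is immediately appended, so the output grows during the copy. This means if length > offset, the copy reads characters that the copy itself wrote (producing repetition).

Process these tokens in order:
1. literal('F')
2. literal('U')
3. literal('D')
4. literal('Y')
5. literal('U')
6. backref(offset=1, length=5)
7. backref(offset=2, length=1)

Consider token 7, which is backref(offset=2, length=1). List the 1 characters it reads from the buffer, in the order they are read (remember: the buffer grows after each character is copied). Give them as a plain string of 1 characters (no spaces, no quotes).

Token 1: literal('F'). Output: "F"
Token 2: literal('U'). Output: "FU"
Token 3: literal('D'). Output: "FUD"
Token 4: literal('Y'). Output: "FUDY"
Token 5: literal('U'). Output: "FUDYU"
Token 6: backref(off=1, len=5) (overlapping!). Copied 'UUUUU' from pos 4. Output: "FUDYUUUUUU"
Token 7: backref(off=2, len=1). Buffer before: "FUDYUUUUUU" (len 10)
  byte 1: read out[8]='U', append. Buffer now: "FUDYUUUUUUU"

Answer: U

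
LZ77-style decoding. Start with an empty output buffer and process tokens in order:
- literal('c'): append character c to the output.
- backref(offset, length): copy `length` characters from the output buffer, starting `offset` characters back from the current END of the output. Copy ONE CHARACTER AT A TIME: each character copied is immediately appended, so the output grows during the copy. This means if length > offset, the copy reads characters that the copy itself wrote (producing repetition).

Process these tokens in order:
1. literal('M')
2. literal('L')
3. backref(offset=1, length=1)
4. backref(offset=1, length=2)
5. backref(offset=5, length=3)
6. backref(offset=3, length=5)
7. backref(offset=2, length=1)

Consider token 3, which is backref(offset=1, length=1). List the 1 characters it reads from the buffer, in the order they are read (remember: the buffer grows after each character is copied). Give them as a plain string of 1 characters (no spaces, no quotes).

Token 1: literal('M'). Output: "M"
Token 2: literal('L'). Output: "ML"
Token 3: backref(off=1, len=1). Buffer before: "ML" (len 2)
  byte 1: read out[1]='L', append. Buffer now: "MLL"

Answer: L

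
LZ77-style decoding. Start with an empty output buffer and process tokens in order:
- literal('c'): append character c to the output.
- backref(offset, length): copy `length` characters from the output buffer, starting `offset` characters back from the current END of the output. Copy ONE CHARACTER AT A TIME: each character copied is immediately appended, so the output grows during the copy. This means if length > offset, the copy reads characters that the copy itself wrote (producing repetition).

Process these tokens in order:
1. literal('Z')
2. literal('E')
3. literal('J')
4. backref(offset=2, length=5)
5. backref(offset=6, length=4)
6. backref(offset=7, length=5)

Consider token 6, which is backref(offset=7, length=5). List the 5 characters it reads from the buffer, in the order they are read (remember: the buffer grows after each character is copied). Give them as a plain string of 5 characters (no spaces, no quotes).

Token 1: literal('Z'). Output: "Z"
Token 2: literal('E'). Output: "ZE"
Token 3: literal('J'). Output: "ZEJ"
Token 4: backref(off=2, len=5) (overlapping!). Copied 'EJEJE' from pos 1. Output: "ZEJEJEJE"
Token 5: backref(off=6, len=4). Copied 'JEJE' from pos 2. Output: "ZEJEJEJEJEJE"
Token 6: backref(off=7, len=5). Buffer before: "ZEJEJEJEJEJE" (len 12)
  byte 1: read out[5]='E', append. Buffer now: "ZEJEJEJEJEJEE"
  byte 2: read out[6]='J', append. Buffer now: "ZEJEJEJEJEJEEJ"
  byte 3: read out[7]='E', append. Buffer now: "ZEJEJEJEJEJEEJE"
  byte 4: read out[8]='J', append. Buffer now: "ZEJEJEJEJEJEEJEJ"
  byte 5: read out[9]='E', append. Buffer now: "ZEJEJEJEJEJEEJEJE"

Answer: EJEJE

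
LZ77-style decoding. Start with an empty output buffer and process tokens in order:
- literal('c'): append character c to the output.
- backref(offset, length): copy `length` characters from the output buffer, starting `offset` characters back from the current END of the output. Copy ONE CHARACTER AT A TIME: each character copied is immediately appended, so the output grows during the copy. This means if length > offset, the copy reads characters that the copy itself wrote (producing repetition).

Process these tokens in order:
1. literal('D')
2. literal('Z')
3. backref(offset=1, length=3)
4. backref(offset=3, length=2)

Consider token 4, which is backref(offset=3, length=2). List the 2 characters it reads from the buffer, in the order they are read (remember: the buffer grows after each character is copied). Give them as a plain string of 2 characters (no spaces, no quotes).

Answer: ZZ

Derivation:
Token 1: literal('D'). Output: "D"
Token 2: literal('Z'). Output: "DZ"
Token 3: backref(off=1, len=3) (overlapping!). Copied 'ZZZ' from pos 1. Output: "DZZZZ"
Token 4: backref(off=3, len=2). Buffer before: "DZZZZ" (len 5)
  byte 1: read out[2]='Z', append. Buffer now: "DZZZZZ"
  byte 2: read out[3]='Z', append. Buffer now: "DZZZZZZ"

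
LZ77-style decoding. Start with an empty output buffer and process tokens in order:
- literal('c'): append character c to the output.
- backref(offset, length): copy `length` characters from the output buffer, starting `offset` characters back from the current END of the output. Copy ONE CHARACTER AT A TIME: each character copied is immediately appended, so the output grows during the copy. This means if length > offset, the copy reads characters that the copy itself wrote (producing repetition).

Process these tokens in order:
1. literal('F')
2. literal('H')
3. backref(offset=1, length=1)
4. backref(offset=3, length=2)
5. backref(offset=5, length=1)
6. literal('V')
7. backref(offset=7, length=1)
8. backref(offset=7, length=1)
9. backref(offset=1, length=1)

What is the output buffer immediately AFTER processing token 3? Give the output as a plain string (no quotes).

Answer: FHH

Derivation:
Token 1: literal('F'). Output: "F"
Token 2: literal('H'). Output: "FH"
Token 3: backref(off=1, len=1). Copied 'H' from pos 1. Output: "FHH"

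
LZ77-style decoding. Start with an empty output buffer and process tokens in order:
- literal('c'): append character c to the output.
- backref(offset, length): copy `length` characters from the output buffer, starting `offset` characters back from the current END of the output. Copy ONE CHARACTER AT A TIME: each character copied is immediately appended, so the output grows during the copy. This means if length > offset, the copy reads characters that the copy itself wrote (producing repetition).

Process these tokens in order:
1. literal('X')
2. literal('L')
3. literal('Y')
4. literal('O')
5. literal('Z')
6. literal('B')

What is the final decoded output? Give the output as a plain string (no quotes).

Token 1: literal('X'). Output: "X"
Token 2: literal('L'). Output: "XL"
Token 3: literal('Y'). Output: "XLY"
Token 4: literal('O'). Output: "XLYO"
Token 5: literal('Z'). Output: "XLYOZ"
Token 6: literal('B'). Output: "XLYOZB"

Answer: XLYOZB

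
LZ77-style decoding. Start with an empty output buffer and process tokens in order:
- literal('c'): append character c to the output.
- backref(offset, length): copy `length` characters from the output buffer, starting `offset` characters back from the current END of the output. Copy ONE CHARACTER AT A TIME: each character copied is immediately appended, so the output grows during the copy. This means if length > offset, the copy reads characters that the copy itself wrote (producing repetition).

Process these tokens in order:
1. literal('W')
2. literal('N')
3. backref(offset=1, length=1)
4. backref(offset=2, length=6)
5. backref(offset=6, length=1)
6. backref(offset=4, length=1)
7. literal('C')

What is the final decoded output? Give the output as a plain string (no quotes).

Token 1: literal('W'). Output: "W"
Token 2: literal('N'). Output: "WN"
Token 3: backref(off=1, len=1). Copied 'N' from pos 1. Output: "WNN"
Token 4: backref(off=2, len=6) (overlapping!). Copied 'NNNNNN' from pos 1. Output: "WNNNNNNNN"
Token 5: backref(off=6, len=1). Copied 'N' from pos 3. Output: "WNNNNNNNNN"
Token 6: backref(off=4, len=1). Copied 'N' from pos 6. Output: "WNNNNNNNNNN"
Token 7: literal('C'). Output: "WNNNNNNNNNNC"

Answer: WNNNNNNNNNNC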